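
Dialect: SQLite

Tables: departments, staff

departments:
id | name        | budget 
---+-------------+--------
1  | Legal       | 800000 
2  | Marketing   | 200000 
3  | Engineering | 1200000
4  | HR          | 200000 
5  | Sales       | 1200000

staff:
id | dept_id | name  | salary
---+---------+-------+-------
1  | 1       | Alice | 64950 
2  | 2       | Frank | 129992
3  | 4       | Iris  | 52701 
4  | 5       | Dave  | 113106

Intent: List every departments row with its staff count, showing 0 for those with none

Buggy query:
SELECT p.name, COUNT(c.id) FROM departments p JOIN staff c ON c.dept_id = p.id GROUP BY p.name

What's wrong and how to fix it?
Bug: INNER JOIN drops departments rows that have no matching staff rows

Fix: Switch to LEFT JOIN to retain unmatched parent rows

Corrected query:
SELECT p.name, COUNT(c.id) FROM departments p LEFT JOIN staff c ON c.dept_id = p.id GROUP BY p.name

Result:
name        | COUNT(c.id)
------------+------------
Engineering | 0          
HR          | 1          
Legal       | 1          
Marketing   | 1          
Sales       | 1          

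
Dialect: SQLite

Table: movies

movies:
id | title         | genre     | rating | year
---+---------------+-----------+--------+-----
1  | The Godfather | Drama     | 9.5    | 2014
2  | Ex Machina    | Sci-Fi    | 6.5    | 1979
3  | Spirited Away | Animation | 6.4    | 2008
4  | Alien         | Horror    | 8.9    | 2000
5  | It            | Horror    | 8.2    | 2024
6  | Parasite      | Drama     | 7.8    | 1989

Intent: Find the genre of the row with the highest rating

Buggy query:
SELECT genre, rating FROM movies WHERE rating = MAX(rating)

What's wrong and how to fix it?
Bug: WHERE is evaluated per row; an aggregate over the whole table isn't defined there

Fix: Wrap MAX in a scalar subquery so WHERE compares against a single value

Corrected query:
SELECT genre, rating FROM movies WHERE rating = (SELECT MAX(rating) FROM movies)

Result:
genre | rating
------+-------
Drama | 9.5   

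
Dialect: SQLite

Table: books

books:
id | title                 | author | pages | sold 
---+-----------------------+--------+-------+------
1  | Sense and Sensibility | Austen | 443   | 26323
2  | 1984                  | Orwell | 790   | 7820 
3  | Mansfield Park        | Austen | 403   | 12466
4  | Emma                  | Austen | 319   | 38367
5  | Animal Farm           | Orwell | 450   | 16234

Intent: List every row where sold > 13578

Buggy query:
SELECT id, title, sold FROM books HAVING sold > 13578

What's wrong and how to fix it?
Bug: This is a non-aggregate query (no GROUP BY, no aggregates), so in SQLite the HAVING clause is invalid here; a row-level condition belongs in WHERE

Fix: Replace HAVING with WHERE since the condition applies to individual rows

Corrected query:
SELECT id, title, sold FROM books WHERE sold > 13578

Result:
id | title                 | sold 
---+-----------------------+------
1  | Sense and Sensibility | 26323
4  | Emma                  | 38367
5  | Animal Farm           | 16234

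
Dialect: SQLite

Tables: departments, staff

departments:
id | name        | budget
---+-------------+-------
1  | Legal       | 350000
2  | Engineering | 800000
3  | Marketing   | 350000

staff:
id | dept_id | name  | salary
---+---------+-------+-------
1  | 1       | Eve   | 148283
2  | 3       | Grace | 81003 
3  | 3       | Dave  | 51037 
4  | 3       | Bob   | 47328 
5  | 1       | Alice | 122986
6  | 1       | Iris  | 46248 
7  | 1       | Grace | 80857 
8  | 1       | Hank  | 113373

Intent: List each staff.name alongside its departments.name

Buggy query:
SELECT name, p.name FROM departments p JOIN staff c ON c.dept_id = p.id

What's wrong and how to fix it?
Bug: Both tables have a 'name' column; the unqualified reference is ambiguous

Fix: Prefix ambiguous columns with the table alias

Corrected query:
SELECT c.name, p.name FROM departments p JOIN staff c ON c.dept_id = p.id

Result:
name  | name     
------+----------
Eve   | Legal    
Grace | Marketing
Dave  | Marketing
Bob   | Marketing
Alice | Legal    
Iris  | Legal    
Grace | Legal    
Hank  | Legal    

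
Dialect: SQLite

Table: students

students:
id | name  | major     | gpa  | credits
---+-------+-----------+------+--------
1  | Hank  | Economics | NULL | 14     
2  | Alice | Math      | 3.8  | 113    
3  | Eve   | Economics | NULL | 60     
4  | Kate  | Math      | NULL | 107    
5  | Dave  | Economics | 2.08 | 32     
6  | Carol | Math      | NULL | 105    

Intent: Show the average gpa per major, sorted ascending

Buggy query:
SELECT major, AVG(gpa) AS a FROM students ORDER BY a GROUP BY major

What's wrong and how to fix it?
Bug: GROUP BY must precede ORDER BY

Fix: Move ORDER BY to the end, after GROUP BY

Corrected query:
SELECT major, AVG(gpa) AS a FROM students GROUP BY major ORDER BY a

Result:
major     | a   
----------+-----
Economics | 2.08
Math      | 3.8 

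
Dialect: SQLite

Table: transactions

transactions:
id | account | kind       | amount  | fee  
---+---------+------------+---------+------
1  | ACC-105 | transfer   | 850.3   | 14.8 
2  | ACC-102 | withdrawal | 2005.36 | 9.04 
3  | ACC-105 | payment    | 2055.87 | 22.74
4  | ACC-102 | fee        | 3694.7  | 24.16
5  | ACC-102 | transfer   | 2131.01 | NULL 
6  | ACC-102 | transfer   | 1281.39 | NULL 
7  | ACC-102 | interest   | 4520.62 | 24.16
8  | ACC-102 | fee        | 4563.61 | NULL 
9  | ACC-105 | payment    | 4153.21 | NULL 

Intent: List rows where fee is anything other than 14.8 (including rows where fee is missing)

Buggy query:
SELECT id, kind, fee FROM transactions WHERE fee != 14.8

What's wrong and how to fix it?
Bug: Inequality against NULL is unknown, not true; rows with NULL are dropped

Fix: Handle NULL separately with IS NULL alongside the inequality

Corrected query:
SELECT id, kind, fee FROM transactions WHERE fee != 14.8 OR fee IS NULL

Result:
id | kind       | fee  
---+------------+------
2  | withdrawal | 9.04 
3  | payment    | 22.74
4  | fee        | 24.16
5  | transfer   | NULL 
6  | transfer   | NULL 
7  | interest   | 24.16
8  | fee        | NULL 
9  | payment    | NULL 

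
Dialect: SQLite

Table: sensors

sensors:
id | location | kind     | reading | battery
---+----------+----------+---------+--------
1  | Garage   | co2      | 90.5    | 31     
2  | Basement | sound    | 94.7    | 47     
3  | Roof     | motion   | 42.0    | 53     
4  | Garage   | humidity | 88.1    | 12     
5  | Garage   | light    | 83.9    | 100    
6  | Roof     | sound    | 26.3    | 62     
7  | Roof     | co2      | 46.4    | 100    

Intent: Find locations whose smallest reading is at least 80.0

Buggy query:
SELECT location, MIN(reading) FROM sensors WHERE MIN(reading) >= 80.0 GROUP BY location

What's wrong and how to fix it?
Bug: MIN() in WHERE is a misuse of aggregate

Fix: Replace WHERE with HAVING after the GROUP BY

Corrected query:
SELECT location, MIN(reading) FROM sensors GROUP BY location HAVING MIN(reading) >= 80.0

Result:
location | MIN(reading)
---------+-------------
Basement | 94.7        
Garage   | 83.9        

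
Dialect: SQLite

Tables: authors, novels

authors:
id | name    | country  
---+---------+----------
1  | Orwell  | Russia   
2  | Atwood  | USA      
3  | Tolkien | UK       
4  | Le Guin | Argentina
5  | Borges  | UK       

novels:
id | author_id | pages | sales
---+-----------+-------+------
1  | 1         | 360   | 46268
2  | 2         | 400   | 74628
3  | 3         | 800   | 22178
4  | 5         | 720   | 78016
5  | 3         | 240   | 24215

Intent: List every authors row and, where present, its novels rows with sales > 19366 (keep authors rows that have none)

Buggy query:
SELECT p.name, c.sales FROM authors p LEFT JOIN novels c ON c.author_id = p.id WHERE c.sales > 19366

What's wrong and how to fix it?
Bug: Filtering c.sales in WHERE discards the NULL rows produced by LEFT JOIN, turning it into an inner join

Fix: Move the right-table condition into the ON clause so unmatched parents are kept

Corrected query:
SELECT p.name, c.sales FROM authors p LEFT JOIN novels c ON c.author_id = p.id AND c.sales > 19366

Result:
name    | sales
--------+------
Orwell  | 46268
Atwood  | 74628
Tolkien | 22178
Tolkien | 24215
Le Guin | NULL 
Borges  | 78016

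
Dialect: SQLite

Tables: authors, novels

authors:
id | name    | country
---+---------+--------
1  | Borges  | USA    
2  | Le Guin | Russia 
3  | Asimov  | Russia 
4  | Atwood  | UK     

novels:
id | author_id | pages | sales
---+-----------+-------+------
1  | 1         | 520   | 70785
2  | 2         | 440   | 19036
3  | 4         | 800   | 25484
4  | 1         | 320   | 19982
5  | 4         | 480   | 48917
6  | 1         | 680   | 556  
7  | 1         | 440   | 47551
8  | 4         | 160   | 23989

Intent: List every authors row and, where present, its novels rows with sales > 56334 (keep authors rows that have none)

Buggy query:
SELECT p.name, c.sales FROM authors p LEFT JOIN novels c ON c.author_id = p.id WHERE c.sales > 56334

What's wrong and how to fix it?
Bug: Filtering c.sales in WHERE discards the NULL rows produced by LEFT JOIN, turning it into an inner join

Fix: Put 'c.sales > 56334' in the JOIN's ON clause instead of WHERE

Corrected query:
SELECT p.name, c.sales FROM authors p LEFT JOIN novels c ON c.author_id = p.id AND c.sales > 56334

Result:
name    | sales
--------+------
Borges  | 70785
Le Guin | NULL 
Asimov  | NULL 
Atwood  | NULL 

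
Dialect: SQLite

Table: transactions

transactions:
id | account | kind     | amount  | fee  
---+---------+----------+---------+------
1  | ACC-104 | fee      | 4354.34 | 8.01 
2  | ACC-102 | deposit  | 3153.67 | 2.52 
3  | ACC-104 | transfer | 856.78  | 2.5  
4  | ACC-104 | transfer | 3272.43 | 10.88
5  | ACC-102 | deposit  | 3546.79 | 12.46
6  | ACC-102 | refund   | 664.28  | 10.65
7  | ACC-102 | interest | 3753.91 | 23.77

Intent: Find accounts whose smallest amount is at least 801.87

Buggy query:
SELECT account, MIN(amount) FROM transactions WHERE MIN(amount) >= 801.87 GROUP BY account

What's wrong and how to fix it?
Bug: MIN() in WHERE is a misuse of aggregate

Fix: Replace WHERE with HAVING after the GROUP BY

Corrected query:
SELECT account, MIN(amount) FROM transactions GROUP BY account HAVING MIN(amount) >= 801.87

Result:
account | MIN(amount)
--------+------------
ACC-104 | 856.78     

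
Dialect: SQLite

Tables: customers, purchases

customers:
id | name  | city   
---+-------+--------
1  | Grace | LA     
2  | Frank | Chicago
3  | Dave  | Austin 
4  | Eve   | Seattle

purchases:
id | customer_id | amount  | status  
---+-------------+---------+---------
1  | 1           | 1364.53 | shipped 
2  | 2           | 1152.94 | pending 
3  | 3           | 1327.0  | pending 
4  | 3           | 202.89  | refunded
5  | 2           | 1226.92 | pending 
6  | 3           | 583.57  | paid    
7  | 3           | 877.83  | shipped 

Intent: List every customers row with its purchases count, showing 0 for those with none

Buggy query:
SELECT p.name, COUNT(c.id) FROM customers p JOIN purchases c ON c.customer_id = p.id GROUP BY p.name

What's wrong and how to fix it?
Bug: INNER JOIN drops customers rows that have no matching purchases rows

Fix: Use LEFT JOIN so parents without children still appear (COUNT(c.id) gives 0)

Corrected query:
SELECT p.name, COUNT(c.id) FROM customers p LEFT JOIN purchases c ON c.customer_id = p.id GROUP BY p.name

Result:
name  | COUNT(c.id)
------+------------
Dave  | 4          
Eve   | 0          
Frank | 2          
Grace | 1          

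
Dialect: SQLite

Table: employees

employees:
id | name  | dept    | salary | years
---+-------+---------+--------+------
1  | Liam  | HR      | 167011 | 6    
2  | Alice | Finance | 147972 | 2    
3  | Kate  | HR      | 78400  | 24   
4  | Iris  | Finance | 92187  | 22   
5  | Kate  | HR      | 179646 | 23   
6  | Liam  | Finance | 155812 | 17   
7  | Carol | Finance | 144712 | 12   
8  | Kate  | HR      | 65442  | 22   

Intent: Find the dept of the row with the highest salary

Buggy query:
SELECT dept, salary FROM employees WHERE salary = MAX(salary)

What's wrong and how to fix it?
Bug: WHERE is evaluated per row; an aggregate over the whole table isn't defined there

Fix: Use a subquery: WHERE salary = (SELECT MAX(salary) FROM employees)

Corrected query:
SELECT dept, salary FROM employees WHERE salary = (SELECT MAX(salary) FROM employees)

Result:
dept | salary
-----+-------
HR   | 179646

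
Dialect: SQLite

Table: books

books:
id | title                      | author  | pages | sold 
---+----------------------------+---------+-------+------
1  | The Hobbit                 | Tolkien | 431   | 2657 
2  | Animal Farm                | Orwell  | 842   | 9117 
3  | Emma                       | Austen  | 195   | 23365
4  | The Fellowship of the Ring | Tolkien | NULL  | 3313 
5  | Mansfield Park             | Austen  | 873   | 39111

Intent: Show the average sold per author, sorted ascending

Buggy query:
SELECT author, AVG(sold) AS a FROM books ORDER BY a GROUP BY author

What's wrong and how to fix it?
Bug: GROUP BY must precede ORDER BY

Fix: Reorder: SELECT … FROM … GROUP BY … ORDER BY …

Corrected query:
SELECT author, AVG(sold) AS a FROM books GROUP BY author ORDER BY a

Result:
author  | a    
--------+------
Tolkien | 2985 
Orwell  | 9117 
Austen  | 31238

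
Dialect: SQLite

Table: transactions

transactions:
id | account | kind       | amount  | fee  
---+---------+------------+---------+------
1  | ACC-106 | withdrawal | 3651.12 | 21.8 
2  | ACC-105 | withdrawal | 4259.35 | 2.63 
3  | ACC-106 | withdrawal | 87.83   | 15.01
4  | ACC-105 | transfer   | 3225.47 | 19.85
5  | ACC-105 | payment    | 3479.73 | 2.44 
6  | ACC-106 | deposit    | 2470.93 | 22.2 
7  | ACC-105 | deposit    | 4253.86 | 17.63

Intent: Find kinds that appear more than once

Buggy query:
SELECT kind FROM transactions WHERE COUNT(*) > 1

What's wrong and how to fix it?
Bug: COUNT(*) is an aggregate and cannot be used in WHERE

Fix: GROUP BY kind, then filter groups with HAVING COUNT(*) > 1

Corrected query:
SELECT kind FROM transactions GROUP BY kind HAVING COUNT(*) > 1

Result:
kind      
----------
deposit   
withdrawal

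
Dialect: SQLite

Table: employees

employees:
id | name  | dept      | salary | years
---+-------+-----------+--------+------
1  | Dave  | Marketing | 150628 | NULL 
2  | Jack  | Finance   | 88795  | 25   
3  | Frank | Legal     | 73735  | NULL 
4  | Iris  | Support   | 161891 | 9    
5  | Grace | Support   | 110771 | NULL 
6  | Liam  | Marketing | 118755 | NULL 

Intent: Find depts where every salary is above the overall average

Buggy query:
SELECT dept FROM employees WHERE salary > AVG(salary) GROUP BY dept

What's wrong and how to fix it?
Bug: WHERE evaluates per row before aggregation, so AVG() is unavailable

Fix: Compute the overall average in a scalar subquery and compare each group's MIN against it in HAVING

Corrected query:
SELECT dept FROM employees GROUP BY dept HAVING MIN(salary) > (SELECT AVG(salary) FROM employees)

Result:
dept     
---------
Marketing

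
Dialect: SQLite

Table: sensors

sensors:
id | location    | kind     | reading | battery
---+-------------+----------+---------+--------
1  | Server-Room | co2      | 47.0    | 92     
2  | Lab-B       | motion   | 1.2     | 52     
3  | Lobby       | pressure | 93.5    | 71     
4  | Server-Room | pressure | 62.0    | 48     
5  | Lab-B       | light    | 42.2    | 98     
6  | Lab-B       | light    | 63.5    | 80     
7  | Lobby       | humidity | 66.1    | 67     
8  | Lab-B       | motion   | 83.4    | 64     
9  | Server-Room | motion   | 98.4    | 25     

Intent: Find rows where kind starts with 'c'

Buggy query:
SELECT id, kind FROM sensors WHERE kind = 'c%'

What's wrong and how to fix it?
Bug: Wildcards only work with LIKE; '=' treats '%' as a literal character

Fix: Replace '=' with LIKE so 'c%' is treated as a pattern

Corrected query:
SELECT id, kind FROM sensors WHERE kind LIKE 'c%'

Result:
id | kind
---+-----
1  | co2 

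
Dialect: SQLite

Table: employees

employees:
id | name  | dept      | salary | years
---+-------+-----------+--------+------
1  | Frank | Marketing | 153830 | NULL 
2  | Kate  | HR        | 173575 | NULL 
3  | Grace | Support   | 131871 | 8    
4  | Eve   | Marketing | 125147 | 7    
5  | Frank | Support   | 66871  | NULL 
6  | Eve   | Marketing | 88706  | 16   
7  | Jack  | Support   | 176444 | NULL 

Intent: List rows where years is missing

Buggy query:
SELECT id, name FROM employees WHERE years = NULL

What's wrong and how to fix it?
Bug: Comparing to NULL with '=' never matches; NULL = NULL is unknown, not true

Fix: Use IS NULL to test for NULL

Corrected query:
SELECT id, name FROM employees WHERE years IS NULL

Result:
id | name 
---+------
1  | Frank
2  | Kate 
5  | Frank
7  | Jack 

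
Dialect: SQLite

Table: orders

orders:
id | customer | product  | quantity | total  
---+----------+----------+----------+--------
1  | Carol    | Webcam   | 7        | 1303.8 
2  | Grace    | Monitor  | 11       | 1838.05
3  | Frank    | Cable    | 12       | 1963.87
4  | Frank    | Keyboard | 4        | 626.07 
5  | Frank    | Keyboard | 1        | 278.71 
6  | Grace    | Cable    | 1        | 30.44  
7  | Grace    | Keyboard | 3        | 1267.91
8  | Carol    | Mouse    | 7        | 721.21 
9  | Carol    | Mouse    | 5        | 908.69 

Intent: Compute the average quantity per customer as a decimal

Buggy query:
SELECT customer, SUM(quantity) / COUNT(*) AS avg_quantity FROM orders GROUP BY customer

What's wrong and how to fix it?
Bug: Both operands are integers, so '/' performs integer division and truncates

Fix: Cast one side to REAL so the division keeps the fractional part

Corrected query:
SELECT customer, SUM(quantity) * 1.0 / COUNT(*) AS avg_quantity FROM orders GROUP BY customer

Result:
customer | avg_quantity
---------+-------------
Carol    | 6.333333    
Frank    | 5.666667    
Grace    | 5           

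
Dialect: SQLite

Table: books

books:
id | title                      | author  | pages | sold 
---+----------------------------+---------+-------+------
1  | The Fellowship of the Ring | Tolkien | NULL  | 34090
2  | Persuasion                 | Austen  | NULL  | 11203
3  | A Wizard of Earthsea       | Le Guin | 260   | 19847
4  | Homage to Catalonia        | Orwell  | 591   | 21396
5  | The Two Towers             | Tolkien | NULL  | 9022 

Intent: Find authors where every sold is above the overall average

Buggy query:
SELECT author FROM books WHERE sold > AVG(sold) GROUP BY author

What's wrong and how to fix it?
Bug: AVG() is an aggregate; it can't sit directly in WHERE

Fix: Use a subquery for AVG and a HAVING MIN(...) filter so the condition holds for every row in the group

Corrected query:
SELECT author FROM books GROUP BY author HAVING MIN(sold) > (SELECT AVG(sold) FROM books)

Result:
author 
-------
Le Guin
Orwell 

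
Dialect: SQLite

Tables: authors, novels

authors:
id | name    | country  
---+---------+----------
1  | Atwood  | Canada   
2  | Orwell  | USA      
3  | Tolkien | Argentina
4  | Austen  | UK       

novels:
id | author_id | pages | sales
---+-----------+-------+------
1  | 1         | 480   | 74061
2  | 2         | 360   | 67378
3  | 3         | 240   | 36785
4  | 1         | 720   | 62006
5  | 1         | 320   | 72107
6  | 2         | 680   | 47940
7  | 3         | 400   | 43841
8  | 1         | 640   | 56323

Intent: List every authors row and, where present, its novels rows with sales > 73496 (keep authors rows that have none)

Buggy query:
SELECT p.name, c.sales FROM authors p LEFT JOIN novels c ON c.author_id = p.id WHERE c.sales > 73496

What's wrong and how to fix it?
Bug: Filtering c.sales in WHERE discards the NULL rows produced by LEFT JOIN, turning it into an inner join

Fix: Put 'c.sales > 73496' in the JOIN's ON clause instead of WHERE

Corrected query:
SELECT p.name, c.sales FROM authors p LEFT JOIN novels c ON c.author_id = p.id AND c.sales > 73496

Result:
name    | sales
--------+------
Atwood  | 74061
Orwell  | NULL 
Tolkien | NULL 
Austen  | NULL 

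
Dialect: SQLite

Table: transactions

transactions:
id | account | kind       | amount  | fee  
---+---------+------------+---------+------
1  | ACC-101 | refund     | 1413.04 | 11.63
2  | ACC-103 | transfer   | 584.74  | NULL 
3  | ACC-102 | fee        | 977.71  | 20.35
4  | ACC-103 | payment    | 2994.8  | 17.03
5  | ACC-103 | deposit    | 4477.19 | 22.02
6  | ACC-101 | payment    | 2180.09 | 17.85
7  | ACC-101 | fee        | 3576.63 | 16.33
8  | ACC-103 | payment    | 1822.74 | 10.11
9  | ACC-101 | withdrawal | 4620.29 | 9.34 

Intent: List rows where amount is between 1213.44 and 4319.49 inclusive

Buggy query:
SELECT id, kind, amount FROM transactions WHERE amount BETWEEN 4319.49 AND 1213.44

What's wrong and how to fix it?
Bug: BETWEEN expects the lower bound first; with 4319.49 AND 1213.44 the range is empty

Fix: Swap the bounds so the smaller value comes first

Corrected query:
SELECT id, kind, amount FROM transactions WHERE amount BETWEEN 1213.44 AND 4319.49

Result:
id | kind    | amount 
---+---------+--------
1  | refund  | 1413.04
4  | payment | 2994.8 
6  | payment | 2180.09
7  | fee     | 3576.63
8  | payment | 1822.74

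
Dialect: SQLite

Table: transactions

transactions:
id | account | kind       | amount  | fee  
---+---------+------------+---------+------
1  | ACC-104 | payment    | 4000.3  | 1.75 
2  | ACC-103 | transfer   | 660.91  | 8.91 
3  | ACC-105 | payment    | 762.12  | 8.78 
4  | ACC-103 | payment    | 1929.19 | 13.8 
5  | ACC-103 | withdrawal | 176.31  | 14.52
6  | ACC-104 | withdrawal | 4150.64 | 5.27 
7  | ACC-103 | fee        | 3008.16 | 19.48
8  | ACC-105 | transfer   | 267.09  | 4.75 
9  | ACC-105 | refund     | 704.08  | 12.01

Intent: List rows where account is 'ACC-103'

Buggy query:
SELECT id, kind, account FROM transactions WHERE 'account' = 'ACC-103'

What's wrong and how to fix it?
Bug: Single quotes denote string literals in SQL; the column name is being compared as a constant string

Fix: Reference the column as account without single quotes

Corrected query:
SELECT id, kind, account FROM transactions WHERE account = 'ACC-103'

Result:
id | kind       | account
---+------------+--------
2  | transfer   | ACC-103
4  | payment    | ACC-103
5  | withdrawal | ACC-103
7  | fee        | ACC-103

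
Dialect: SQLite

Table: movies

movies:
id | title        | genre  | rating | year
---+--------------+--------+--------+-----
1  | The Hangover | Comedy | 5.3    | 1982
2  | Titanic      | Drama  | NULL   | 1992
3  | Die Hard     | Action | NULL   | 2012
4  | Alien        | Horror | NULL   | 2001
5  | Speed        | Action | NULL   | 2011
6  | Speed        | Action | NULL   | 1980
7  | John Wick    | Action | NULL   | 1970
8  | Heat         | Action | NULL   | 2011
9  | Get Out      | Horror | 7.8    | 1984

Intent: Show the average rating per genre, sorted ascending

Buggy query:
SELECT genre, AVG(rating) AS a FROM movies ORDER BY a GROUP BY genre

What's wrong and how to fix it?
Bug: ORDER BY appears before GROUP BY; SQL clause order requires GROUP BY first

Fix: Reorder: SELECT … FROM … GROUP BY … ORDER BY …

Corrected query:
SELECT genre, AVG(rating) AS a FROM movies GROUP BY genre ORDER BY a

Result:
genre  | a   
-------+-----
Action | NULL
Drama  | NULL
Comedy | 5.3 
Horror | 7.8 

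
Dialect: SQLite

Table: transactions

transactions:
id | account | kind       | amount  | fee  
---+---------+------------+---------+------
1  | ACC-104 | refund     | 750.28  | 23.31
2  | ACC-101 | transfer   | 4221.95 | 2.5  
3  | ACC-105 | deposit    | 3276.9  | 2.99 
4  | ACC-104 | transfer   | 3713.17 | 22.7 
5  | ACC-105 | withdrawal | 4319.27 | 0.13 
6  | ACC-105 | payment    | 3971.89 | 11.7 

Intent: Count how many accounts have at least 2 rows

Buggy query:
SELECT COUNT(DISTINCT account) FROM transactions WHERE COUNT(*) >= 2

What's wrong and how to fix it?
Bug: WHERE filters individual rows, not groups, so a group-level COUNT is invalid there

Fix: Group first with HAVING COUNT(*) >= 2, then COUNT the resulting groups

Corrected query:
SELECT COUNT(*) FROM (SELECT account FROM transactions GROUP BY account HAVING COUNT(*) >= 2)

Result:
COUNT(*)
--------
2       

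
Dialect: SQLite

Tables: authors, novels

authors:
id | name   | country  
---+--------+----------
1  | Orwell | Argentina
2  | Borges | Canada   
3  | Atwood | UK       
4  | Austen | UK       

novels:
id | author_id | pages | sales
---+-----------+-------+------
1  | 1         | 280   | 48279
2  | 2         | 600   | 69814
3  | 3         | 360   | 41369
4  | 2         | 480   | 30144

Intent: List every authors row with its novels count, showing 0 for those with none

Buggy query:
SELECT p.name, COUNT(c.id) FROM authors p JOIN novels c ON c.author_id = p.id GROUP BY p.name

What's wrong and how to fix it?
Bug: An inner join excludes parents with zero children

Fix: Switch to LEFT JOIN to retain unmatched parent rows

Corrected query:
SELECT p.name, COUNT(c.id) FROM authors p LEFT JOIN novels c ON c.author_id = p.id GROUP BY p.name

Result:
name   | COUNT(c.id)
-------+------------
Atwood | 1          
Austen | 0          
Borges | 2          
Orwell | 1          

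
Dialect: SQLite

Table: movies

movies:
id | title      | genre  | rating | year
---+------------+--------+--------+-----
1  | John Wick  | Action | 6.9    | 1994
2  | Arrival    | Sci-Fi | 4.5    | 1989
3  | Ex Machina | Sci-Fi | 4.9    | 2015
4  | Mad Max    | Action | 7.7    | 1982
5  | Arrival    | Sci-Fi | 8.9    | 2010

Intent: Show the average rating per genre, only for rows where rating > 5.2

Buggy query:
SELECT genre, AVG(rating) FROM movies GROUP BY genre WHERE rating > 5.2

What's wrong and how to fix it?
Bug: Row-level WHERE must come before GROUP BY in the clause order

Fix: Place WHERE between FROM and GROUP BY

Corrected query:
SELECT genre, AVG(rating) FROM movies WHERE rating > 5.2 GROUP BY genre

Result:
genre  | AVG(rating)
-------+------------
Action | 7.3        
Sci-Fi | 8.9        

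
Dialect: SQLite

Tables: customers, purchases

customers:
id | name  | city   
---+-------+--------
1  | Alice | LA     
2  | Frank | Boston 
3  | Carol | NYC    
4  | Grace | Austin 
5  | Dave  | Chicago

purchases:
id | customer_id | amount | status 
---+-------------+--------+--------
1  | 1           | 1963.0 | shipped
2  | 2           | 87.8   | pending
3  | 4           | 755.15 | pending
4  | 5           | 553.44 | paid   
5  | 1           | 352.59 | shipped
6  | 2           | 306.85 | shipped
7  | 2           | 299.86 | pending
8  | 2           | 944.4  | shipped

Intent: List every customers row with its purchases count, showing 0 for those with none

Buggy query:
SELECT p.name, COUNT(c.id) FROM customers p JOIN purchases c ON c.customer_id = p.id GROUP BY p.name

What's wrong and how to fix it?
Bug: An inner join excludes parents with zero children

Fix: Switch to LEFT JOIN to retain unmatched parent rows

Corrected query:
SELECT p.name, COUNT(c.id) FROM customers p LEFT JOIN purchases c ON c.customer_id = p.id GROUP BY p.name

Result:
name  | COUNT(c.id)
------+------------
Alice | 2          
Carol | 0          
Dave  | 1          
Frank | 4          
Grace | 1          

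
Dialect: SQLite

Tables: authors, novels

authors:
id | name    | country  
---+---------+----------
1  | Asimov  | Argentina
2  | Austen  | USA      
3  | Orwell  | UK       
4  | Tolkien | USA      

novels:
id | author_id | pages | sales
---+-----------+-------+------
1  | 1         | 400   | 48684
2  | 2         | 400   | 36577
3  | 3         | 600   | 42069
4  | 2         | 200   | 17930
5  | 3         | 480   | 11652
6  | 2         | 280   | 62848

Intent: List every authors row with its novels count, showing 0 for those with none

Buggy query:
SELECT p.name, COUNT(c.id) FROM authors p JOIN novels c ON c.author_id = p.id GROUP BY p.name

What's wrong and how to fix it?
Bug: An inner join excludes parents with zero children

Fix: Use LEFT JOIN so parents without children still appear (COUNT(c.id) gives 0)

Corrected query:
SELECT p.name, COUNT(c.id) FROM authors p LEFT JOIN novels c ON c.author_id = p.id GROUP BY p.name

Result:
name    | COUNT(c.id)
--------+------------
Asimov  | 1          
Austen  | 3          
Orwell  | 2          
Tolkien | 0          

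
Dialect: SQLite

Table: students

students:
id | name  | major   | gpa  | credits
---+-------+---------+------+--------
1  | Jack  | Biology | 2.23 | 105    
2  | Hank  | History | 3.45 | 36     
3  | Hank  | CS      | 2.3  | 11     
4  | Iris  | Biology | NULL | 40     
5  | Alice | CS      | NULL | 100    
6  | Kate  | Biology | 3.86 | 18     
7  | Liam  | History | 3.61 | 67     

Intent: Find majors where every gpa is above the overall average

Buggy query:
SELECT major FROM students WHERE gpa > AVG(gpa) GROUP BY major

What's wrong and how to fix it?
Bug: WHERE evaluates per row before aggregation, so AVG() is unavailable

Fix: Compute the overall average in a scalar subquery and compare each group's MIN against it in HAVING

Corrected query:
SELECT major FROM students GROUP BY major HAVING MIN(gpa) > (SELECT AVG(gpa) FROM students)

Result:
major  
-------
History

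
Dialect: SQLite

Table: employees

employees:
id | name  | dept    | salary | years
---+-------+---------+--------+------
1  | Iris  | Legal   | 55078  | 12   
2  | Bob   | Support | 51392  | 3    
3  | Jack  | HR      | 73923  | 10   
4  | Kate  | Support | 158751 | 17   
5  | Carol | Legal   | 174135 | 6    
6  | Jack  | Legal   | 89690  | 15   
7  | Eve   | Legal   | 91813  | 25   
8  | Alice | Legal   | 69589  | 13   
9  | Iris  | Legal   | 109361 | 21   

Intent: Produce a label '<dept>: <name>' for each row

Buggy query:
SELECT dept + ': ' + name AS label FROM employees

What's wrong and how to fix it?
Bug: SQLite uses || for string concatenation; + coerces text to numbers (yielding 0)

Fix: Replace + with || to concatenate text

Corrected query:
SELECT dept || ': ' || name AS label FROM employees

Result:
label        
-------------
Legal: Iris  
Support: Bob 
HR: Jack     
Support: Kate
Legal: Carol 
Legal: Jack  
Legal: Eve   
Legal: Alice 
Legal: Iris  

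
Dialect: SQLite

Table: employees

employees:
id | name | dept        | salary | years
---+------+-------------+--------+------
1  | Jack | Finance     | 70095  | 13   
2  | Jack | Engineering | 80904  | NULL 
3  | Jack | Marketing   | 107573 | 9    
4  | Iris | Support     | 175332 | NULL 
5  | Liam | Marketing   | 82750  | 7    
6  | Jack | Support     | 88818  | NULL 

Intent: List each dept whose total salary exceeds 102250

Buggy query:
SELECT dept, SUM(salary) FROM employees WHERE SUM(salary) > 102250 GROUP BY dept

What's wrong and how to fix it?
Bug: WHERE runs before GROUP BY, so aggregates aren't available there

Fix: Use HAVING (which filters groups after aggregation) instead of WHERE

Corrected query:
SELECT dept, SUM(salary) FROM employees GROUP BY dept HAVING SUM(salary) > 102250

Result:
dept      | SUM(salary)
----------+------------
Marketing | 190323     
Support   | 264150     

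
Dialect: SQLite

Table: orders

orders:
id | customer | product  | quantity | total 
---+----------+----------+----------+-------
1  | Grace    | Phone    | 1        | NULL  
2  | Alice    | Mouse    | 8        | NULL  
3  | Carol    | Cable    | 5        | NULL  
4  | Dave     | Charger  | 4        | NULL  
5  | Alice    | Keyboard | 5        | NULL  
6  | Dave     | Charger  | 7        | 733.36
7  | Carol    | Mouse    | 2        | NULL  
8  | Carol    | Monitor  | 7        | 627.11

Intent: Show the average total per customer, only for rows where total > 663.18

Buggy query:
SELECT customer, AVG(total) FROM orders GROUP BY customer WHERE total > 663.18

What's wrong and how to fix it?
Bug: WHERE cannot follow GROUP BY

Fix: Move the WHERE clause before GROUP BY

Corrected query:
SELECT customer, AVG(total) FROM orders WHERE total > 663.18 GROUP BY customer

Result:
customer | AVG(total)
---------+-----------
Dave     | 733.36    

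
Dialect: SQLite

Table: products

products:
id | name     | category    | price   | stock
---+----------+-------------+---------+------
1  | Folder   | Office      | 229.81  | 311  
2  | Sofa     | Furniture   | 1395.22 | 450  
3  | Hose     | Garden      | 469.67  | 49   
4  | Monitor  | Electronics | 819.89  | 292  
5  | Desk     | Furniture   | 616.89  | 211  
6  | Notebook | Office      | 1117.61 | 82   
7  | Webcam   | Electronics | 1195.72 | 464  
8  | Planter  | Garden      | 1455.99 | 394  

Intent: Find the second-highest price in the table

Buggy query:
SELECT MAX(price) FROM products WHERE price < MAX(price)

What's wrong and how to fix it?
Bug: MAX(price) on the right of the comparison is an aggregate-in-WHERE error

Fix: Put the inner MAX in a scalar subquery

Corrected query:
SELECT MAX(price) FROM products WHERE price < (SELECT MAX(price) FROM products)

Result:
MAX(price)
----------
1395.22   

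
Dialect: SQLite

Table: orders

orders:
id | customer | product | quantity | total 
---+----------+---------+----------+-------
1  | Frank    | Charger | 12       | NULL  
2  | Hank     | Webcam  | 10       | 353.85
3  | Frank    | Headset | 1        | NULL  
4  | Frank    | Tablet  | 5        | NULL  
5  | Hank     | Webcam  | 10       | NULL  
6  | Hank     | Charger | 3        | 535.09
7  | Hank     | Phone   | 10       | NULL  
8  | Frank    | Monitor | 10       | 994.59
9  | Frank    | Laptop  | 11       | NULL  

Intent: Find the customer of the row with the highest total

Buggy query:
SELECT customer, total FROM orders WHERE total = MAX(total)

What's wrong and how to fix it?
Bug: WHERE is evaluated per row; an aggregate over the whole table isn't defined there

Fix: Use a subquery: WHERE total = (SELECT MAX(total) FROM orders)

Corrected query:
SELECT customer, total FROM orders WHERE total = (SELECT MAX(total) FROM orders)

Result:
customer | total 
---------+-------
Frank    | 994.59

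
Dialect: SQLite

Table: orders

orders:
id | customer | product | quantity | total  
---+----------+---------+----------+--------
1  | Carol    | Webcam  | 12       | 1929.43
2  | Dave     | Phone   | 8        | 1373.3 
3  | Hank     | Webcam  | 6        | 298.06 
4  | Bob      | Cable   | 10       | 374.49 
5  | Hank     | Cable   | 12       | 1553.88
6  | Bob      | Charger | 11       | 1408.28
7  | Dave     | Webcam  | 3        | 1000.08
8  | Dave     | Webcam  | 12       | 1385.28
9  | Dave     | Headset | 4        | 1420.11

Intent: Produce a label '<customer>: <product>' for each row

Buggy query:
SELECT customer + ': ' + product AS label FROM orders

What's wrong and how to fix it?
Bug: '+' is numeric addition; on text columns SQLite converts them to 0 instead of concatenating

Fix: Use the || operator for string concatenation

Corrected query:
SELECT customer || ': ' || product AS label FROM orders

Result:
label        
-------------
Carol: Webcam
Dave: Phone  
Hank: Webcam 
Bob: Cable   
Hank: Cable  
Bob: Charger 
Dave: Webcam 
Dave: Webcam 
Dave: Headset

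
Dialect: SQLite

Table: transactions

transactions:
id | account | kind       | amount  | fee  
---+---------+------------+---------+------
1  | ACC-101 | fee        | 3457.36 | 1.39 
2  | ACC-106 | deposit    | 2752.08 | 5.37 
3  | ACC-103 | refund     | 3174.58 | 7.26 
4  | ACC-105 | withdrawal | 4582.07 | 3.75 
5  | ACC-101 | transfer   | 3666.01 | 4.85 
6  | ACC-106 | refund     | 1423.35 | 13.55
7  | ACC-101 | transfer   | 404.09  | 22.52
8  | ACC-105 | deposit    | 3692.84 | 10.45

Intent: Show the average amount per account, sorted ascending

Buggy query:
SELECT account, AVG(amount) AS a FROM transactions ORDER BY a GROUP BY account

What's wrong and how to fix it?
Bug: ORDER BY appears before GROUP BY; SQL clause order requires GROUP BY first

Fix: Move ORDER BY to the end, after GROUP BY

Corrected query:
SELECT account, AVG(amount) AS a FROM transactions GROUP BY account ORDER BY a

Result:
account | a          
--------+------------
ACC-106 | 2087.715   
ACC-101 | 2509.153333
ACC-103 | 3174.58    
ACC-105 | 4137.455   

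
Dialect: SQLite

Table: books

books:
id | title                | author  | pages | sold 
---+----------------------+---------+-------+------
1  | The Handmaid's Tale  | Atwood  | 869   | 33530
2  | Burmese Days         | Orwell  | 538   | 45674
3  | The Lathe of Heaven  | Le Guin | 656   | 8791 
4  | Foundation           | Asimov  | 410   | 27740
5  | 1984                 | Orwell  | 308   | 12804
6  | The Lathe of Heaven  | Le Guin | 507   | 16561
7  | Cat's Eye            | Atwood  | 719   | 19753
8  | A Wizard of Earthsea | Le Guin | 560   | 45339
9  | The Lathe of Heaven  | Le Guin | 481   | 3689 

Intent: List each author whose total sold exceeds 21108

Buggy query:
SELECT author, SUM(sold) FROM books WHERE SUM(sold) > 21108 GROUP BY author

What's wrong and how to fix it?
Bug: SUM(sold) is an aggregate, but WHERE filters rows before aggregation

Fix: Move the aggregate condition to a HAVING clause

Corrected query:
SELECT author, SUM(sold) FROM books GROUP BY author HAVING SUM(sold) > 21108

Result:
author  | SUM(sold)
--------+----------
Asimov  | 27740    
Atwood  | 53283    
Le Guin | 74380    
Orwell  | 58478    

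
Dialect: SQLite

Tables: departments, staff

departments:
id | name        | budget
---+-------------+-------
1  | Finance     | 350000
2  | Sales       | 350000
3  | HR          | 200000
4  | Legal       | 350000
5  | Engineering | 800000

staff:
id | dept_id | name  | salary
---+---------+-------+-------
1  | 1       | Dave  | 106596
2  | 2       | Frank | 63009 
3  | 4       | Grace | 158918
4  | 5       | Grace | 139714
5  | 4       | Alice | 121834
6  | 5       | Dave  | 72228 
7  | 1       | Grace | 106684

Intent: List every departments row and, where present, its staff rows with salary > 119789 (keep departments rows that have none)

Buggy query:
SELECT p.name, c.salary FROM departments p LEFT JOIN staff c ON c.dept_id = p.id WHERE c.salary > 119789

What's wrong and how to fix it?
Bug: A WHERE condition on the right-hand table after LEFT JOIN drops unmatched parents

Fix: Move the right-table condition into the ON clause so unmatched parents are kept

Corrected query:
SELECT p.name, c.salary FROM departments p LEFT JOIN staff c ON c.dept_id = p.id AND c.salary > 119789

Result:
name        | salary
------------+-------
Finance     | NULL  
Sales       | NULL  
HR          | NULL  
Legal       | 121834
Legal       | 158918
Engineering | 139714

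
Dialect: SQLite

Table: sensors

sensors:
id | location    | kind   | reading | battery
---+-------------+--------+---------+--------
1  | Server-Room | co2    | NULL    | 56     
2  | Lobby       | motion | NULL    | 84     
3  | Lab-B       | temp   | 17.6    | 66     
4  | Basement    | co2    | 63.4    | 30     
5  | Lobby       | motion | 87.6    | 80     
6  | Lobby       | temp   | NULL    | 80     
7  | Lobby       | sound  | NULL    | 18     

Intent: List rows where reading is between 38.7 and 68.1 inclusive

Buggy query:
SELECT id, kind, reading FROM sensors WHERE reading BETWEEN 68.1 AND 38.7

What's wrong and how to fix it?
Bug: The bounds are reversed; BETWEEN a AND b requires a <= b to match anything

Fix: Swap the bounds so the smaller value comes first

Corrected query:
SELECT id, kind, reading FROM sensors WHERE reading BETWEEN 38.7 AND 68.1

Result:
id | kind | reading
---+------+--------
4  | co2  | 63.4   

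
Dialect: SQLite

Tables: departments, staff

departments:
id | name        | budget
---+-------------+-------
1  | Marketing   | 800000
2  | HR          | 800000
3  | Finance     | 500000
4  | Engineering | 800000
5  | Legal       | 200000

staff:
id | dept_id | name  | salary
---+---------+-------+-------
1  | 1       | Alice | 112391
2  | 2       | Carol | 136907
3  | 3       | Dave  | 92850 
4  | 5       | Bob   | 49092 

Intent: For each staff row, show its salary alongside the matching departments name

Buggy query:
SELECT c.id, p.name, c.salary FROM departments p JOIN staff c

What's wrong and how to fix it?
Bug: JOIN with no ON clause produces a cartesian product; every staff row pairs with every departments row

Fix: Add ON c.dept_id = p.id to the JOIN

Corrected query:
SELECT c.id, p.name, c.salary FROM departments p JOIN staff c ON c.dept_id = p.id

Result:
id | name      | salary
---+-----------+-------
1  | Marketing | 112391
2  | HR        | 136907
3  | Finance   | 92850 
4  | Legal     | 49092 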